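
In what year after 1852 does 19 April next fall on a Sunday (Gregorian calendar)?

1857

From one year to the next, a fixed date's weekday advances by 1, or by 2 when a Feb 29 lies between the two dates.
1852: April 19 is Monday.
1853: Tuesday (+1)
1854: Wednesday (+1)
1855: Thursday (+1)
1856: Saturday (+2)
1857: Sunday (+1)
19 April falls on a Sunday in 1857.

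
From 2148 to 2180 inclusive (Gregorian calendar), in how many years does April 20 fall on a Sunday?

5

Track April 20's weekday year by year (advancing +1, or +2 across a Feb 29):
  2148: Sat  2149: Sun (+1) ✓  2150: Mon (+1)  2151: Tue (+1)  2152: Thu (+2)
  2153: Fri (+1)  2154: Sat (+1)  2155: Sun (+1) ✓  2156: Tue (+2)  2157: Wed (+1)
  2158: Thu (+1)  2159: Fri (+1)  2160: Sun (+2) ✓  2161: Mon (+1)  … (5 more years) …
  2167: Mon (+1)  2168: Wed (+2)  2169: Thu (+1)  2170: Fri (+1)  2171: Sat (+1)
  2172: Mon (+2)  2173: Tue (+1)  2174: Wed (+1)  2175: Thu (+1)  2176: Sat (+2)
  2177: Sun (+1) ✓  2178: Mon (+1)  2179: Tue (+1)  2180: Thu (+2)
Sunday years: 2149, 2155, 2160, 2166, 2177 — 5 in total.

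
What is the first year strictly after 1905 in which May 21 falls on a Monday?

1906

From one year to the next, a fixed date's weekday advances by 1, or by 2 when a Feb 29 lies between the two dates.
1905: May 21 is Sunday.
1906: Monday (+1)
May 21 falls on a Monday in 1906.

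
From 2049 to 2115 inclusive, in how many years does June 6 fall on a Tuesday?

9

Track June 6's weekday year by year (advancing +1, or +2 across a Feb 29):
  2049: Sun  2050: Mon (+1)  2051: Tue (+1) ✓  2052: Thu (+2)  2053: Fri (+1)
  2054: Sat (+1)  2055: Sun (+1)  2056: Tue (+2) ✓  2057: Wed (+1)  2058: Thu (+1)
  2059: Fri (+1)  2060: Sun (+2)  2061: Mon (+1)  2062: Tue (+1) ✓  … (39 more years) …
  2102: Tue (+1) ✓  2103: Wed (+1)  2104: Fri (+2)  2105: Sat (+1)  2106: Sun (+1)
  2107: Mon (+1)  2108: Wed (+2)  2109: Thu (+1)  2110: Fri (+1)  2111: Sat (+1)
  2112: Mon (+2)  2113: Tue (+1) ✓  2114: Wed (+1)  2115: Thu (+1)
Tuesday years: 2051, 2056, 2062, 2073, 2079, 2084, 2090, 2102, 2113 — 9 in total.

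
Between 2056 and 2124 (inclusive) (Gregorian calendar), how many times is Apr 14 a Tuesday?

Track Apr 14's weekday year by year (advancing +1, or +2 across a Feb 29):
  2056: Fri  2057: Sat (+1)  2058: Sun (+1)  2059: Mon (+1)  2060: Wed (+2)
  2061: Thu (+1)  2062: Fri (+1)  2063: Sat (+1)  2064: Mon (+2)  2065: Tue (+1) ✓
  2066: Wed (+1)  2067: Thu (+1)  2068: Sat (+2)  2069: Sun (+1)  … (41 more years) …
  2111: Tue (+1) ✓  2112: Thu (+2)  2113: Fri (+1)  2114: Sat (+1)  2115: Sun (+1)
  2116: Tue (+2) ✓  2117: Wed (+1)  2118: Thu (+1)  2119: Fri (+1)  2120: Sun (+2)
  2121: Mon (+1)  2122: Tue (+1) ✓  2123: Wed (+1)  2124: Fri (+2)
Tuesday years: 2065, 2071, 2076, 2082, 2093, 2099, 2105, 2111, 2116, 2122 — 10 in total.

10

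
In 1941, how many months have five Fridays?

A month of length L has five Fridays iff its first Friday is on day ≤ L−28 (so day 1–3 in a 31-day month, 1–2 in a 30-day month, day 1 in a leap February).
Checking each month of 1941: Jan starts Wed (31d) ✓; Feb starts Sat (28d); Mar starts Sat (31d); Apr starts Tue (30d); May starts Thu (31d) ✓; Jun starts Sun (30d); Jul starts Tue (31d); Aug starts Fri (31d) ✓; Sep starts Mon (30d); Oct starts Wed (31d) ✓; Nov starts Sat (30d); Dec starts Mon (31d).
Five-Friday months: January, May, August, October → 4.

4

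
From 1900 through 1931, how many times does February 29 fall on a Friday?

1

Leap years in 1900–1931: 7 of them.
Feb 29 weekday advances by 5 (mod 7) from one leap year to the next four years later (or differs when a century non-leap intervenes).
Leap-day weekdays: 1904:Mon 1908:Sat 1912:Thu 1916:Tue 1920:Sun 1924:Fri✓ 1928:Wed
Friday: 1924 → 1.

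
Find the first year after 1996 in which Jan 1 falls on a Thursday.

1998

Jan 1 advances by 2 weekdays after a leap year and by 1 after a common year.
1996: Jan 1 is Monday (leap).
1997: Wednesday
1998: Thursday
1998 begins on a Thursday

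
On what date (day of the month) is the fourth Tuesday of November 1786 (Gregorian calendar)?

November 1, 1786 is a Wednesday, so the first Tuesday is the 7th.
The fourth Tuesday is 7 + 21 = 28.

28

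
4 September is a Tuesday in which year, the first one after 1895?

1900

From one year to the next, a fixed date's weekday advances by 1, or by 2 when a Feb 29 lies between the two dates.
1895: September 4 is Wednesday.
1896: Friday (+2)
1897: Saturday (+1)
1898: Sunday (+1)
1899: Monday (+1)
1900: Tuesday (+1)
4 September falls on a Tuesday in 1900.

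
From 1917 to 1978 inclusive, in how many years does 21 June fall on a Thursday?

Track 21 June's weekday year by year (advancing +1, or +2 across a Feb 29):
  1917: Thu ✓  1918: Fri (+1)  1919: Sat (+1)  1920: Mon (+2)  1921: Tue (+1)
  1922: Wed (+1)  1923: Thu (+1) ✓  1924: Sat (+2)  1925: Sun (+1)  1926: Mon (+1)
  1927: Tue (+1)  1928: Thu (+2) ✓  1929: Fri (+1)  1930: Sat (+1)  … (34 more years) …
  1965: Mon (+1)  1966: Tue (+1)  1967: Wed (+1)  1968: Fri (+2)  1969: Sat (+1)
  1970: Sun (+1)  1971: Mon (+1)  1972: Wed (+2)  1973: Thu (+1) ✓  1974: Fri (+1)
  1975: Sat (+1)  1976: Mon (+2)  1977: Tue (+1)  1978: Wed (+1)
Thursday years: 1917, 1923, 1928, 1934, 1945, 1951, 1956, 1962, 1973 — 9 in total.

9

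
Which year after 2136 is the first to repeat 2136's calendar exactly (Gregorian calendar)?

2164

Two years share a calendar iff Jan 1 falls on the same weekday and both are leap or both are common. 2136: Jan 1 is Sunday, leap year.
2137: Jan 1 Tuesday, common
2138: Jan 1 Wednesday, common
2139: Jan 1 Thursday, common
2140: Jan 1 Friday, leap
2141: Jan 1 Sunday, common
2142: Jan 1 Monday, common
2143: Jan 1 Tuesday, common
2144: Jan 1 Wednesday, leap
2145: Jan 1 Friday, common
2146: Jan 1 Saturday, common
2147: Jan 1 Sunday, common
2148: Jan 1 Monday, leap
2149: Jan 1 Wednesday, common
2150: Jan 1 Thursday, common
2151: Jan 1 Friday, common
2152: Jan 1 Saturday, leap
2153: Jan 1 Monday, common
2154: Jan 1 Tuesday, common
2155: Jan 1 Wednesday, common
2156: Jan 1 Thursday, leap
2157: Jan 1 Saturday, common
2158: Jan 1 Sunday, common
2159: Jan 1 Monday, common
2160: Jan 1 Tuesday, leap
2161: Jan 1 Thursday, common
2162: Jan 1 Friday, common
2163: Jan 1 Saturday, common
2164: Jan 1 Sunday, leap
2164 matches on both conditions.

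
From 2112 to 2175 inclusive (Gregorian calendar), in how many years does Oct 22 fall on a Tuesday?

9

Track Oct 22's weekday year by year (advancing +1, or +2 across a Feb 29):
  2112: Sat  2113: Sun (+1)  2114: Mon (+1)  2115: Tue (+1) ✓  2116: Thu (+2)
  2117: Fri (+1)  2118: Sat (+1)  2119: Sun (+1)  2120: Tue (+2) ✓  2121: Wed (+1)
  2122: Thu (+1)  2123: Fri (+1)  2124: Sun (+2)  2125: Mon (+1)  … (36 more years) …
  2162: Fri (+1)  2163: Sat (+1)  2164: Mon (+2)  2165: Tue (+1) ✓  2166: Wed (+1)
  2167: Thu (+1)  2168: Sat (+2)  2169: Sun (+1)  2170: Mon (+1)  2171: Tue (+1) ✓
  2172: Thu (+2)  2173: Fri (+1)  2174: Sat (+1)  2175: Sun (+1)
Tuesday years: 2115, 2120, 2126, 2137, 2143, 2148, 2154, 2165, 2171 — 9 in total.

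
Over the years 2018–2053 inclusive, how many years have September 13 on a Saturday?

Track September 13's weekday year by year (advancing +1, or +2 across a Feb 29):
  2018: Thu  2019: Fri (+1)  2020: Sun (+2)  2021: Mon (+1)  2022: Tue (+1)
  2023: Wed (+1)  2024: Fri (+2)  2025: Sat (+1) ✓  2026: Sun (+1)  2027: Mon (+1)
  2028: Wed (+2)  2029: Thu (+1)  2030: Fri (+1)  2031: Sat (+1) ✓  … (8 more years) …
  2040: Thu (+2)  2041: Fri (+1)  2042: Sat (+1) ✓  2043: Sun (+1)  2044: Tue (+2)
  2045: Wed (+1)  2046: Thu (+1)  2047: Fri (+1)  2048: Sun (+2)  2049: Mon (+1)
  2050: Tue (+1)  2051: Wed (+1)  2052: Fri (+2)  2053: Sat (+1) ✓
Saturday years: 2025, 2031, 2036, 2042, 2053 — 5 in total.

5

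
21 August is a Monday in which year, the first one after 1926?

From one year to the next, a fixed date's weekday advances by 1, or by 2 when a Feb 29 lies between the two dates.
1926: August 21 is Saturday.
1927: Sunday (+1)
1928: Tuesday (+2)
1929: Wednesday (+1)
1930: Thursday (+1)
1931: Friday (+1)
1932: Sunday (+2)
1933: Monday (+1)
21 August falls on a Monday in 1933.

1933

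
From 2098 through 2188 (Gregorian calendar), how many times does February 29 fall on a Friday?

4

Leap years in 2098–2188: 22 of them.
Feb 29 weekday advances by 5 (mod 7) from one leap year to the next four years later (or differs when a century non-leap intervenes).
Leap-day weekdays: 2104:Fri✓ 2108:Wed 2112:Mon 2116:Sat 2120:Thu 2124:Tue 2128:Sun 2132:Fri✓ 2136:Wed 2140:Mon 2144:Sat 2148:Thu 2152:Tue 2156:Sun 2160:Fri✓ 2164:Wed 2168:Mon 2172:Sat 2176:Thu 2180:Tue 2184:Sun 2188:Fri✓
Friday: 2104, 2132, 2160, 2188 → 4.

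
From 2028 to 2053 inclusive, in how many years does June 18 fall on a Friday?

3

Track June 18's weekday year by year (advancing +1, or +2 across a Feb 29):
  2028: Sun  2029: Mon (+1)  2030: Tue (+1)  2031: Wed (+1)  2032: Fri (+2) ✓
  2033: Sat (+1)  2034: Sun (+1)  2035: Mon (+1)  2036: Wed (+2)  2037: Thu (+1)
  2038: Fri (+1) ✓  2039: Sat (+1)  2040: Mon (+2)  2041: Tue (+1)  2042: Wed (+1)
  2043: Thu (+1)  2044: Sat (+2)  2045: Sun (+1)  2046: Mon (+1)  2047: Tue (+1)
  2048: Thu (+2)  2049: Fri (+1) ✓  2050: Sat (+1)  2051: Sun (+1)  2052: Tue (+2)
  2053: Wed (+1)
Friday years: 2032, 2038, 2049 — 3 in total.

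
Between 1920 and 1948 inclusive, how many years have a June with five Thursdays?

8

June has 30 days; it has five Thursdays when Thursday falls among the first (month-length − 28) days — i.e. when June 1 is one of Thursday/Wednesday.
June 1 by year: 1920:Tue 1921:Wed✓ 1922:Thu✓ 1923:Fri 1924:Sun 1925:Mon 1926:Tue 1927:Wed✓ 1928:Fri 1929:Sat 1930:Sun 1931:Mon 1932:Wed✓ 1933:Thu✓ 1934:Fri 1935:Sat 1936:Mon 1937:Tue 1938:Wed✓ 1939:Thu✓ 1940:Sat 1941:Sun 1942:Mon 1943:Tue 1944:Thu✓ 1945:Fri 1946:Sat 1947:Sun 1948:Tue
Years with five Thursdays: 1921, 1922, 1927, 1932, 1933, 1938, 1939, 1944 → 8.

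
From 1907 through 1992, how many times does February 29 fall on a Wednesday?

Leap years in 1907–1992: 22 of them.
Feb 29 weekday advances by 5 (mod 7) from one leap year to the next four years later (or differs when a century non-leap intervenes).
Leap-day weekdays: 1908:Sat 1912:Thu 1916:Tue 1920:Sun 1924:Fri 1928:Wed✓ 1932:Mon 1936:Sat 1940:Thu 1944:Tue 1948:Sun 1952:Fri 1956:Wed✓ 1960:Mon 1964:Sat 1968:Thu 1972:Tue 1976:Sun 1980:Fri 1984:Wed✓ 1988:Mon 1992:Sat
Wednesday: 1928, 1956, 1984 → 3.

3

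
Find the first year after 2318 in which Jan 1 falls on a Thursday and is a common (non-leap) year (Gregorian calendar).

2325

Jan 1 advances by 2 weekdays after a leap year and by 1 after a common year.
2318: Jan 1 is Tuesday.
2319: Wednesday
2320: Thursday (leap)
2321: Saturday
2322: Sunday
2323: Monday
2324: Tuesday (leap)
2325: Thursday
2325 begins on a Thursday and is a common year.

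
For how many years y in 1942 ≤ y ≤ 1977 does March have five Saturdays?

March has 31 days; it has five Saturdays when Saturday falls among the first (month-length − 28) days — i.e. when March 1 is one of Saturday/Friday/Thursday.
March 1 by year: 1942:Sun 1943:Mon 1944:Wed 1945:Thu✓ 1946:Fri✓ 1947:Sat✓ 1948:Mon 1949:Tue 1950:Wed 1951:Thu✓ 1952:Sat✓ 1953:Sun 1954:Mon 1955:Tue 1956:Thu✓ …(6 more)… 1963:Fri✓ 1964:Sun 1965:Mon 1966:Tue 1967:Wed 1968:Fri✓ 1969:Sat✓ 1970:Sun 1971:Mon 1972:Wed 1973:Thu✓ 1974:Fri✓ 1975:Sat✓ 1976:Mon 1977:Tue
Years with five Saturdays: 1945, 1946, 1947, 1951, 1952, 1956, 1957, 1958, 1962, 1963, 1968, 1969, 1973, 1974, 1975 → 15.

15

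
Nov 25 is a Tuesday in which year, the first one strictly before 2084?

2081

From one year to the next, a fixed date's weekday advances by 1, or by 2 when a Feb 29 lies between the two dates.
2084: November 25 is Saturday.
2083: Thursday (−2)
2082: Wednesday (−1)
2081: Tuesday (−1)
Nov 25 falls on a Tuesday in 2081.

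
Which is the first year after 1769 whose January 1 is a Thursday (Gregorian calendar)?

Jan 1 advances by 2 weekdays after a leap year and by 1 after a common year.
1769: Jan 1 is Sunday.
1770: Monday
1771: Tuesday
1772: Wednesday (leap)
1773: Friday
1774: Saturday
1775: Sunday
1776: Monday (leap)
1777: Wednesday
1778: Thursday
1778 begins on a Thursday

1778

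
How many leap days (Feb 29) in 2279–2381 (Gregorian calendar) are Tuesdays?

3

Leap years in 2279–2381: 25 of them.
Feb 29 weekday advances by 5 (mod 7) from one leap year to the next four years later (or differs when a century non-leap intervenes).
Leap-day weekdays: 2280:Sun 2284:Fri 2288:Wed 2292:Mon 2296:Sat 2304:Mon 2308:Sat 2312:Thu 2316:Tue✓ 2320:Sun 2324:Fri 2328:Wed 2332:Mon 2336:Sat 2340:Thu 2344:Tue✓ 2348:Sun 2352:Fri 2356:Wed 2360:Mon 2364:Sat 2368:Thu 2372:Tue✓ 2376:Sun 2380:Fri
Tuesday: 2316, 2344, 2372 → 3.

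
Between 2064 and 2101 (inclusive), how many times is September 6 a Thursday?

5

Track September 6's weekday year by year (advancing +1, or +2 across a Feb 29):
  2064: Sat  2065: Sun (+1)  2066: Mon (+1)  2067: Tue (+1)  2068: Thu (+2) ✓
  2069: Fri (+1)  2070: Sat (+1)  2071: Sun (+1)  2072: Tue (+2)  2073: Wed (+1)
  2074: Thu (+1) ✓  2075: Fri (+1)  2076: Sun (+2)  2077: Mon (+1)  … (10 more years) …
  2088: Mon (+2)  2089: Tue (+1)  2090: Wed (+1)  2091: Thu (+1) ✓  2092: Sat (+2)
  2093: Sun (+1)  2094: Mon (+1)  2095: Tue (+1)  2096: Thu (+2) ✓  2097: Fri (+1)
  2098: Sat (+1)  2099: Sun (+1)  2100: Mon (+1)  2101: Tue (+1)
Thursday years: 2068, 2074, 2085, 2091, 2096 — 5 in total.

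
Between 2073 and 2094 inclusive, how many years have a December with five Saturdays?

9

December has 31 days; it has five Saturdays when Saturday falls among the first (month-length − 28) days — i.e. when December 1 is one of Saturday/Friday/Thursday.
December 1 by year: 2073:Fri✓ 2074:Sat✓ 2075:Sun 2076:Tue 2077:Wed 2078:Thu✓ 2079:Fri✓ 2080:Sun 2081:Mon 2082:Tue 2083:Wed 2084:Fri✓ 2085:Sat✓ 2086:Sun 2087:Mon 2088:Wed 2089:Thu✓ 2090:Fri✓ 2091:Sat✓ 2092:Mon 2093:Tue 2094:Wed
Years with five Saturdays: 2073, 2074, 2078, 2079, 2084, 2085, 2089, 2090, 2091 → 9.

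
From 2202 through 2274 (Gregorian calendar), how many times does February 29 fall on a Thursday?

3

Leap years in 2202–2274: 18 of them.
Feb 29 weekday advances by 5 (mod 7) from one leap year to the next four years later (or differs when a century non-leap intervenes).
Leap-day weekdays: 2204:Wed 2208:Mon 2212:Sat 2216:Thu✓ 2220:Tue 2224:Sun 2228:Fri 2232:Wed 2236:Mon 2240:Sat 2244:Thu✓ 2248:Tue 2252:Sun 2256:Fri 2260:Wed 2264:Mon 2268:Sat 2272:Thu✓
Thursday: 2216, 2244, 2272 → 3.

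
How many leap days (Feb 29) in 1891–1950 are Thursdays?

2

Leap years in 1891–1950: 14 of them.
Feb 29 weekday advances by 5 (mod 7) from one leap year to the next four years later (or differs when a century non-leap intervenes).
Leap-day weekdays: 1892:Mon 1896:Sat 1904:Mon 1908:Sat 1912:Thu✓ 1916:Tue 1920:Sun 1924:Fri 1928:Wed 1932:Mon 1936:Sat 1940:Thu✓ 1944:Tue 1948:Sun
Thursday: 1912, 1940 → 2.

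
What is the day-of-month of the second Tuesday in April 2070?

April 1, 2070 is a Tuesday, so the first Tuesday is the 1st.
The second Tuesday is 1 + 7 = 8.

8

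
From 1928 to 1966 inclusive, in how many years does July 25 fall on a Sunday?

5

Track July 25's weekday year by year (advancing +1, or +2 across a Feb 29):
  1928: Wed  1929: Thu (+1)  1930: Fri (+1)  1931: Sat (+1)  1932: Mon (+2)
  1933: Tue (+1)  1934: Wed (+1)  1935: Thu (+1)  1936: Sat (+2)  1937: Sun (+1) ✓
  1938: Mon (+1)  1939: Tue (+1)  1940: Thu (+2)  1941: Fri (+1)  … (11 more years) …
  1953: Sat (+1)  1954: Sun (+1) ✓  1955: Mon (+1)  1956: Wed (+2)  1957: Thu (+1)
  1958: Fri (+1)  1959: Sat (+1)  1960: Mon (+2)  1961: Tue (+1)  1962: Wed (+1)
  1963: Thu (+1)  1964: Sat (+2)  1965: Sun (+1) ✓  1966: Mon (+1)
Sunday years: 1937, 1943, 1948, 1954, 1965 — 5 in total.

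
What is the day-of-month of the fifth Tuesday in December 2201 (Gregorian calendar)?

December 1, 2201 is a Tuesday, so the first Tuesday is the 1st.
The fifth Tuesday is 1 + 28 = 29.

29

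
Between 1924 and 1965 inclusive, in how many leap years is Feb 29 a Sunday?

1

Leap years in 1924–1965: 11 of them.
Feb 29 weekday advances by 5 (mod 7) from one leap year to the next four years later (or differs when a century non-leap intervenes).
Leap-day weekdays: 1924:Fri 1928:Wed 1932:Mon 1936:Sat 1940:Thu 1944:Tue 1948:Sun✓ 1952:Fri 1956:Wed 1960:Mon 1964:Sat
Sunday: 1948 → 1.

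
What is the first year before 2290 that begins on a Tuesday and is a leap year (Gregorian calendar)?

2284

Jan 1 advances by 2 weekdays after a leap year and by 1 after a common year.
2290: Jan 1 is Wednesday.
2289: Tuesday
2288: Sunday (leap)
2287: Saturday
2286: Friday
2285: Thursday
2284: Tuesday (leap)
2284 begins on a Tuesday and is a leap year.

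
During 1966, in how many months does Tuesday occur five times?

A month of length L has five Tuesdays iff its first Tuesday is on day ≤ L−28 (so day 1–3 in a 31-day month, 1–2 in a 30-day month, day 1 in a leap February).
Checking each month of 1966: Jan starts Sat (31d); Feb starts Tue (28d); Mar starts Tue (31d) ✓; Apr starts Fri (30d); May starts Sun (31d) ✓; Jun starts Wed (30d); Jul starts Fri (31d); Aug starts Mon (31d) ✓; Sep starts Thu (30d); Oct starts Sat (31d); Nov starts Tue (30d) ✓; Dec starts Thu (31d).
Five-Tuesday months: March, May, August, November → 4.

4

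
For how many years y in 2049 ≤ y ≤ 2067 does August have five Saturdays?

7

August has 31 days; it has five Saturdays when Saturday falls among the first (month-length − 28) days — i.e. when August 1 is one of Saturday/Friday/Thursday.
August 1 by year: 2049:Sun 2050:Mon 2051:Tue 2052:Thu✓ 2053:Fri✓ 2054:Sat✓ 2055:Sun 2056:Tue 2057:Wed 2058:Thu✓ 2059:Fri✓ 2060:Sun 2061:Mon 2062:Tue 2063:Wed 2064:Fri✓ 2065:Sat✓ 2066:Sun 2067:Mon
Years with five Saturdays: 2052, 2053, 2054, 2058, 2059, 2064, 2065 → 7.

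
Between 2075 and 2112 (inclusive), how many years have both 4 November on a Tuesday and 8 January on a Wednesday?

Check each year's weekday for 4 November and 8 January:
  2075: Mon/Tue  2076: Wed/Wed  2077: Thu/Fri  2078: Fri/Sat  2079: Sat/Sun  2080: Mon/Mon  2081: Tue/Wed ✓  2082: Wed/Thu  2083: Thu/Fri  2084: Sat/Sat  2085: Sun/Mon  2086: Mon/Tue  2087: Tue/Wed ✓  2088: Thu/Thu  …(10 more)…  2099: Wed/Thu  2100: Thu/Fri  2101: Fri/Sat  2102: Sat/Sun  2103: Sun/Mon  2104: Tue/Tue  2105: Wed/Thu  2106: Thu/Fri  2107: Fri/Sat  2108: Sun/Sun  2109: Mon/Tue  2110: Tue/Wed ✓  2111: Wed/Thu  2112: Fri/Fri
Both conditions hold in: 2081, 2087, 2098, 2110 — 4.

4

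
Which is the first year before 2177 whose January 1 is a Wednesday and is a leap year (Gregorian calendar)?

Jan 1 advances by 2 weekdays after a leap year and by 1 after a common year.
2177: Jan 1 is Wednesday.
2176: Monday (leap)
2175: Sunday
2174: Saturday
2173: Friday
2172: Wednesday (leap)
2172 begins on a Wednesday and is a leap year.

2172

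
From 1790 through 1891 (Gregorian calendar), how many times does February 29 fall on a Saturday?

Leap years in 1790–1891: 24 of them.
Feb 29 weekday advances by 5 (mod 7) from one leap year to the next four years later (or differs when a century non-leap intervenes).
Leap-day weekdays: 1792:Wed 1796:Mon 1804:Wed 1808:Mon 1812:Sat✓ 1816:Thu 1820:Tue 1824:Sun 1828:Fri 1832:Wed 1836:Mon 1840:Sat✓ 1844:Thu 1848:Tue 1852:Sun 1856:Fri 1860:Wed 1864:Mon 1868:Sat✓ 1872:Thu 1876:Tue 1880:Sun 1884:Fri 1888:Wed
Saturday: 1812, 1840, 1868 → 3.

3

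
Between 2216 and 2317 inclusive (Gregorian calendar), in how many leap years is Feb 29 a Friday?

3

Leap years in 2216–2317: 25 of them.
Feb 29 weekday advances by 5 (mod 7) from one leap year to the next four years later (or differs when a century non-leap intervenes).
Leap-day weekdays: 2216:Thu 2220:Tue 2224:Sun 2228:Fri✓ 2232:Wed 2236:Mon 2240:Sat 2244:Thu 2248:Tue 2252:Sun 2256:Fri✓ 2260:Wed 2264:Mon 2268:Sat 2272:Thu 2276:Tue 2280:Sun 2284:Fri✓ 2288:Wed 2292:Mon 2296:Sat 2304:Mon 2308:Sat 2312:Thu 2316:Tue
Friday: 2228, 2256, 2284 → 3.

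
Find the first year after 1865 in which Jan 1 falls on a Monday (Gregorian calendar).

Jan 1 advances by 2 weekdays after a leap year and by 1 after a common year.
1865: Jan 1 is Sunday.
1866: Monday
1866 begins on a Monday

1866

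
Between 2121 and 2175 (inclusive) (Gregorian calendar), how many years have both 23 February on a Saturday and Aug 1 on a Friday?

Check each year's weekday for 23 February and Aug 1:
  2121: Sun/Fri  2122: Mon/Sat  2123: Tue/Sun  2124: Wed/Tue  2125: Fri/Wed  2126: Sat/Thu  2127: Sun/Fri  2128: Mon/Sun  2129: Wed/Mon  2130: Thu/Tue  2131: Fri/Wed  2132: Sat/Fri ✓  2133: Mon/Sat  2134: Tue/Sun  …(27 more)…  2162: Tue/Sun  2163: Wed/Mon  2164: Thu/Wed  2165: Sat/Thu  2166: Sun/Fri  2167: Mon/Sat  2168: Tue/Mon  2169: Thu/Tue  2170: Fri/Wed  2171: Sat/Thu  2172: Sun/Sat  2173: Tue/Sun  2174: Wed/Mon  2175: Thu/Tue
Both conditions hold in: 2132, 2160 — 2.

2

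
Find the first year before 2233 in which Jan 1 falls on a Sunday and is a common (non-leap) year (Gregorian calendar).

2226

Jan 1 advances by 2 weekdays after a leap year and by 1 after a common year.
2233: Jan 1 is Tuesday.
2232: Sunday (leap)
2231: Saturday
2230: Friday
2229: Thursday
2228: Tuesday (leap)
2227: Monday
2226: Sunday
2226 begins on a Sunday and is a common year.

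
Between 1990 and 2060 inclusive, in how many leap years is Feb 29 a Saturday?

3

Leap years in 1990–2060: 18 of them.
Feb 29 weekday advances by 5 (mod 7) from one leap year to the next four years later (or differs when a century non-leap intervenes).
Leap-day weekdays: 1992:Sat✓ 1996:Thu 2000:Tue 2004:Sun 2008:Fri 2012:Wed 2016:Mon 2020:Sat✓ 2024:Thu 2028:Tue 2032:Sun 2036:Fri 2040:Wed 2044:Mon 2048:Sat✓ 2052:Thu 2056:Tue 2060:Sun
Saturday: 1992, 2020, 2048 → 3.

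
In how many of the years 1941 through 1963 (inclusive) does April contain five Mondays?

7

April has 30 days; it has five Mondays when Monday falls among the first (month-length − 28) days — i.e. when April 1 is one of Monday/Sunday.
April 1 by year: 1941:Tue 1942:Wed 1943:Thu 1944:Sat 1945:Sun✓ 1946:Mon✓ 1947:Tue 1948:Thu 1949:Fri 1950:Sat 1951:Sun✓ 1952:Tue 1953:Wed 1954:Thu 1955:Fri 1956:Sun✓ 1957:Mon✓ 1958:Tue 1959:Wed 1960:Fri 1961:Sat 1962:Sun✓ 1963:Mon✓
Years with five Mondays: 1945, 1946, 1951, 1956, 1957, 1962, 1963 → 7.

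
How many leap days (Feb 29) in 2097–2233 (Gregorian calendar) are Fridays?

Leap years in 2097–2233: 32 of them.
Feb 29 weekday advances by 5 (mod 7) from one leap year to the next four years later (or differs when a century non-leap intervenes).
Leap-day weekdays: 2104:Fri✓ 2108:Wed 2112:Mon 2116:Sat 2120:Thu 2124:Tue 2128:Sun 2132:Fri✓ 2136:Wed 2140:Mon 2144:Sat 2148:Thu 2152:Tue …(6 more)… 2180:Tue 2184:Sun 2188:Fri✓ 2192:Wed 2196:Mon 2204:Wed 2208:Mon 2212:Sat 2216:Thu 2220:Tue 2224:Sun 2228:Fri✓ 2232:Wed
Friday: 2104, 2132, 2160, 2188, 2228 → 5.

5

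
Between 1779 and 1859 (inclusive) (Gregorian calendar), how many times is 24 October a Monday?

Track 24 October's weekday year by year (advancing +1, or +2 across a Feb 29):
  1779: Sun  1780: Tue (+2)  1781: Wed (+1)  1782: Thu (+1)  1783: Fri (+1)
  1784: Sun (+2)  1785: Mon (+1) ✓  1786: Tue (+1)  1787: Wed (+1)  1788: Fri (+2)
  1789: Sat (+1)  1790: Sun (+1)  1791: Mon (+1) ✓  1792: Wed (+2)  … (53 more years) …
  1846: Sat (+1)  1847: Sun (+1)  1848: Tue (+2)  1849: Wed (+1)  1850: Thu (+1)
  1851: Fri (+1)  1852: Sun (+2)  1853: Mon (+1) ✓  1854: Tue (+1)  1855: Wed (+1)
  1856: Fri (+2)  1857: Sat (+1)  1858: Sun (+1)  1859: Mon (+1) ✓
Monday years: 1785, 1791, 1796, 1803, 1808, 1814, 1825, 1831, 1836, 1842, 1853, 1859 — 12 in total.

12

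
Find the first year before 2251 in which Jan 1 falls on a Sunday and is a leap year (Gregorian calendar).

2232

Jan 1 advances by 2 weekdays after a leap year and by 1 after a common year.
2251: Jan 1 is Wednesday.
2250: Tuesday
2249: Monday
2248: Saturday (leap)
2247: Friday
2246: Thursday
2245: Wednesday
2244: Monday (leap)
2243: Sunday
2242: Saturday
2241: Friday
2240: Wednesday (leap)
2239: Tuesday
2238: Monday
2237: Sunday
2236: Friday (leap)
2235: Thursday
2234: Wednesday
2233: Tuesday
2232: Sunday (leap)
2232 begins on a Sunday and is a leap year.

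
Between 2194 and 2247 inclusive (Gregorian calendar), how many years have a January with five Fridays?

26

January has 31 days; it has five Fridays when Friday falls among the first (month-length − 28) days — i.e. when January 1 is one of Friday/Thursday/Wednesday.
January 1 by year: 2194:Wed✓ 2195:Thu✓ 2196:Fri✓ 2197:Sun 2198:Mon 2199:Tue 2200:Wed✓ 2201:Thu✓ 2202:Fri✓ 2203:Sat 2204:Sun 2205:Tue 2206:Wed✓ 2207:Thu✓ 2208:Fri✓ …(24 more)… 2233:Tue 2234:Wed✓ 2235:Thu✓ 2236:Fri✓ 2237:Sun 2238:Mon 2239:Tue 2240:Wed✓ 2241:Fri✓ 2242:Sat 2243:Sun 2244:Mon 2245:Wed✓ 2246:Thu✓ 2247:Fri✓
Years with five Fridays: 2194, 2195, 2196, 2200, 2201, 2202, 2206, 2207, 2208, 2212, 2213, 2217, 2218, 2219, 2223, 2224, 2229, 2230, 2234, 2235, 2236, 2240, 2241, 2245, 2246, 2247 → 26.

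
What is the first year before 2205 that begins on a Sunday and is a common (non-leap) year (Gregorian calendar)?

2197

Jan 1 advances by 2 weekdays after a leap year and by 1 after a common year.
2205: Jan 1 is Tuesday.
2204: Sunday (leap)
2203: Saturday
2202: Friday
2201: Thursday
2200: Wednesday
2199: Tuesday
2198: Monday
2197: Sunday
2197 begins on a Sunday and is a common year.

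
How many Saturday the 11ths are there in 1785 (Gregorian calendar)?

1

Check the 11th of each month of 1785: Jan 11: Tue, Feb 11: Fri, Mar 11: Fri, Apr 11: Mon, May 11: Wed, Jun 11: Sat, Jul 11: Mon, Aug 11: Thu, Sep 11: Sun, Oct 11: Tue, Nov 11: Fri, Dec 11: Sun.
Saturday occurs in June — 1 month.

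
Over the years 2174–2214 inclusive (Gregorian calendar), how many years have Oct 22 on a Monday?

Track Oct 22's weekday year by year (advancing +1, or +2 across a Feb 29):
  2174: Sat  2175: Sun (+1)  2176: Tue (+2)  2177: Wed (+1)  2178: Thu (+1)
  2179: Fri (+1)  2180: Sun (+2)  2181: Mon (+1) ✓  2182: Tue (+1)  2183: Wed (+1)
  2184: Fri (+2)  2185: Sat (+1)  2186: Sun (+1)  2187: Mon (+1) ✓  … (13 more years) …
  2201: Thu (+1)  2202: Fri (+1)  2203: Sat (+1)  2204: Mon (+2) ✓  2205: Tue (+1)
  2206: Wed (+1)  2207: Thu (+1)  2208: Sat (+2)  2209: Sun (+1)  2210: Mon (+1) ✓
  2211: Tue (+1)  2212: Thu (+2)  2213: Fri (+1)  2214: Sat (+1)
Monday years: 2181, 2187, 2192, 2198, 2204, 2210 — 6 in total.

6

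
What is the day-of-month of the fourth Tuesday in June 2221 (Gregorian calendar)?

26

June 1, 2221 is a Friday, so the first Tuesday is the 5th.
The fourth Tuesday is 5 + 21 = 26.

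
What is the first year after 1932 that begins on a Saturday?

1938

Jan 1 advances by 2 weekdays after a leap year and by 1 after a common year.
1932: Jan 1 is Friday (leap).
1933: Sunday
1934: Monday
1935: Tuesday
1936: Wednesday (leap)
1937: Friday
1938: Saturday
1938 begins on a Saturday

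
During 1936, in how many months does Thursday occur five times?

5

A month of length L has five Thursdays iff its first Thursday is on day ≤ L−28 (so day 1–3 in a 31-day month, 1–2 in a 30-day month, day 1 in a leap February).
Checking each month of 1936: Jan starts Wed (31d) ✓; Feb starts Sat (29d); Mar starts Sun (31d); Apr starts Wed (30d) ✓; May starts Fri (31d); Jun starts Mon (30d); Jul starts Wed (31d) ✓; Aug starts Sat (31d); Sep starts Tue (30d); Oct starts Thu (31d) ✓; Nov starts Sun (30d); Dec starts Tue (31d) ✓.
Five-Thursday months: January, April, July, October, December → 5.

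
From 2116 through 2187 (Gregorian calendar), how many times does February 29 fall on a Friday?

Leap years in 2116–2187: 18 of them.
Feb 29 weekday advances by 5 (mod 7) from one leap year to the next four years later (or differs when a century non-leap intervenes).
Leap-day weekdays: 2116:Sat 2120:Thu 2124:Tue 2128:Sun 2132:Fri✓ 2136:Wed 2140:Mon 2144:Sat 2148:Thu 2152:Tue 2156:Sun 2160:Fri✓ 2164:Wed 2168:Mon 2172:Sat 2176:Thu 2180:Tue 2184:Sun
Friday: 2132, 2160 → 2.

2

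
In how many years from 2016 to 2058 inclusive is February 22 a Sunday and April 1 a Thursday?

Check each year's weekday for February 22 and April 1:
  2016: Mon/Fri  2017: Wed/Sat  2018: Thu/Sun  2019: Fri/Mon  2020: Sat/Wed  2021: Mon/Thu  2022: Tue/Fri  2023: Wed/Sat  2024: Thu/Mon  2025: Sat/Tue  2026: Sun/Wed  2027: Mon/Thu  2028: Tue/Sat  2029: Thu/Sun  …(15 more)…  2045: Wed/Sat  2046: Thu/Sun  2047: Fri/Mon  2048: Sat/Wed  2049: Mon/Thu  2050: Tue/Fri  2051: Wed/Sat  2052: Thu/Mon  2053: Sat/Tue  2054: Sun/Wed  2055: Mon/Thu  2056: Tue/Sat  2057: Thu/Sun  2058: Fri/Mon
Both conditions hold in: 2032 — 1.

1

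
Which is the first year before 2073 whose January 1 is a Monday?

2063

Jan 1 advances by 2 weekdays after a leap year and by 1 after a common year.
2073: Jan 1 is Sunday.
2072: Friday (leap)
2071: Thursday
2070: Wednesday
2069: Tuesday
2068: Sunday (leap)
2067: Saturday
2066: Friday
2065: Thursday
2064: Tuesday (leap)
2063: Monday
2063 begins on a Monday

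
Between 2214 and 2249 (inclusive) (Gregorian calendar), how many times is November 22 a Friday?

Track November 22's weekday year by year (advancing +1, or +2 across a Feb 29):
  2214: Tue  2215: Wed (+1)  2216: Fri (+2) ✓  2217: Sat (+1)  2218: Sun (+1)
  2219: Mon (+1)  2220: Wed (+2)  2221: Thu (+1)  2222: Fri (+1) ✓  2223: Sat (+1)
  2224: Mon (+2)  2225: Tue (+1)  2226: Wed (+1)  2227: Thu (+1)  … (8 more years) …
  2236: Tue (+2)  2237: Wed (+1)  2238: Thu (+1)  2239: Fri (+1) ✓  2240: Sun (+2)
  2241: Mon (+1)  2242: Tue (+1)  2243: Wed (+1)  2244: Fri (+2) ✓  2245: Sat (+1)
  2246: Sun (+1)  2247: Mon (+1)  2248: Wed (+2)  2249: Thu (+1)
Friday years: 2216, 2222, 2233, 2239, 2244 — 5 in total.

5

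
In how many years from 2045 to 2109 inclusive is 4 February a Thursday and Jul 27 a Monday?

Check each year's weekday for 4 February and Jul 27:
  2045: Sat/Thu  2046: Sun/Fri  2047: Mon/Sat  2048: Tue/Mon  2049: Thu/Tue  2050: Fri/Wed  2051: Sat/Thu  2052: Sun/Sat  2053: Tue/Sun  2054: Wed/Mon  2055: Thu/Tue  2056: Fri/Thu  2057: Sun/Fri  2058: Mon/Sat  …(37 more)…  2096: Sat/Fri  2097: Mon/Sat  2098: Tue/Sun  2099: Wed/Mon  2100: Thu/Tue  2101: Fri/Wed  2102: Sat/Thu  2103: Sun/Fri  2104: Mon/Sun  2105: Wed/Mon  2106: Thu/Tue  2107: Fri/Wed  2108: Sat/Fri  2109: Mon/Sat
Both conditions hold in: no year — 0.

0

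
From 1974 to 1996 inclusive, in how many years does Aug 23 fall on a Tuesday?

Track Aug 23's weekday year by year (advancing +1, or +2 across a Feb 29):
  1974: Fri  1975: Sat (+1)  1976: Mon (+2)  1977: Tue (+1) ✓  1978: Wed (+1)
  1979: Thu (+1)  1980: Sat (+2)  1981: Sun (+1)  1982: Mon (+1)  1983: Tue (+1) ✓
  1984: Thu (+2)  1985: Fri (+1)  1986: Sat (+1)  1987: Sun (+1)  1988: Tue (+2) ✓
  1989: Wed (+1)  1990: Thu (+1)  1991: Fri (+1)  1992: Sun (+2)  1993: Mon (+1)
  1994: Tue (+1) ✓  1995: Wed (+1)  1996: Fri (+2)
Tuesday years: 1977, 1983, 1988, 1994 — 4 in total.

4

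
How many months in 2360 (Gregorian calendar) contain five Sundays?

A month of length L has five Sundays iff its first Sunday is on day ≤ L−28 (so day 1–3 in a 31-day month, 1–2 in a 30-day month, day 1 in a leap February).
Checking each month of 2360: Jan starts Fri (31d) ✓; Feb starts Mon (29d); Mar starts Tue (31d); Apr starts Fri (30d); May starts Sun (31d) ✓; Jun starts Wed (30d); Jul starts Fri (31d) ✓; Aug starts Mon (31d); Sep starts Thu (30d); Oct starts Sat (31d) ✓; Nov starts Tue (30d); Dec starts Thu (31d).
Five-Sunday months: January, May, July, October → 4.

4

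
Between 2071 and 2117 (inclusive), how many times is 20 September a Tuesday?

7

Track 20 September's weekday year by year (advancing +1, or +2 across a Feb 29):
  2071: Sun  2072: Tue (+2) ✓  2073: Wed (+1)  2074: Thu (+1)  2075: Fri (+1)
  2076: Sun (+2)  2077: Mon (+1)  2078: Tue (+1) ✓  2079: Wed (+1)  2080: Fri (+2)
  2081: Sat (+1)  2082: Sun (+1)  2083: Mon (+1)  2084: Wed (+2)  … (19 more years) …
  2104: Sat (+2)  2105: Sun (+1)  2106: Mon (+1)  2107: Tue (+1) ✓  2108: Thu (+2)
  2109: Fri (+1)  2110: Sat (+1)  2111: Sun (+1)  2112: Tue (+2) ✓  2113: Wed (+1)
  2114: Thu (+1)  2115: Fri (+1)  2116: Sun (+2)  2117: Mon (+1)
Tuesday years: 2072, 2078, 2089, 2095, 2101, 2107, 2112 — 7 in total.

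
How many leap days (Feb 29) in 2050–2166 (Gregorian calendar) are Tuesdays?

Leap years in 2050–2166: 28 of them.
Feb 29 weekday advances by 5 (mod 7) from one leap year to the next four years later (or differs when a century non-leap intervenes).
Leap-day weekdays: 2052:Thu 2056:Tue✓ 2060:Sun 2064:Fri 2068:Wed 2072:Mon 2076:Sat 2080:Thu 2084:Tue✓ 2088:Sun 2092:Fri 2096:Wed 2104:Fri 2108:Wed 2112:Mon 2116:Sat 2120:Thu 2124:Tue✓ 2128:Sun 2132:Fri 2136:Wed 2140:Mon 2144:Sat 2148:Thu 2152:Tue✓ 2156:Sun 2160:Fri 2164:Wed
Tuesday: 2056, 2084, 2124, 2152 → 4.

4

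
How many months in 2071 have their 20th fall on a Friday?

3

Check the 20th of each month of 2071: Jan 20: Tue, Feb 20: Fri, Mar 20: Fri, Apr 20: Mon, May 20: Wed, Jun 20: Sat, Jul 20: Mon, Aug 20: Thu, Sep 20: Sun, Oct 20: Tue, Nov 20: Fri, Dec 20: Sun.
Friday occurs in February, March, November — 3 months.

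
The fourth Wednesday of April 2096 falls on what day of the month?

25

April 1, 2096 is a Sunday, so the first Wednesday is the 4th.
The fourth Wednesday is 4 + 21 = 25.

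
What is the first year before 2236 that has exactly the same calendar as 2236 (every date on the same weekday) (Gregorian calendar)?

2208

Two years share a calendar iff Jan 1 falls on the same weekday and both are leap or both are common. 2236: Jan 1 is Friday, leap year.
2235: Jan 1 Thursday, common
2234: Jan 1 Wednesday, common
2233: Jan 1 Tuesday, common
2232: Jan 1 Sunday, leap
2231: Jan 1 Saturday, common
2230: Jan 1 Friday, common
2229: Jan 1 Thursday, common
2228: Jan 1 Tuesday, leap
2227: Jan 1 Monday, common
2226: Jan 1 Sunday, common
2225: Jan 1 Saturday, common
2224: Jan 1 Thursday, leap
2223: Jan 1 Wednesday, common
2222: Jan 1 Tuesday, common
2221: Jan 1 Monday, common
2220: Jan 1 Saturday, leap
2219: Jan 1 Friday, common
2218: Jan 1 Thursday, common
2217: Jan 1 Wednesday, common
2216: Jan 1 Monday, leap
2215: Jan 1 Sunday, common
2214: Jan 1 Saturday, common
2213: Jan 1 Friday, common
2212: Jan 1 Wednesday, leap
2211: Jan 1 Tuesday, common
2210: Jan 1 Monday, common
2209: Jan 1 Sunday, common
2208: Jan 1 Friday, leap
2208 matches on both conditions.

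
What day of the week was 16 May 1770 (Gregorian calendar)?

Wednesday

January 1, 1770 is a Monday.
May 16 is day 136 of the year, i.e. 135 days after Jan 1.
135 mod 7 = 2, so advance 2 weekdays from Monday: Wednesday.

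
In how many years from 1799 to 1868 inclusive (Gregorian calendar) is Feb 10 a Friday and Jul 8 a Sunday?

Check each year's weekday for Feb 10 and Jul 8:
  1799: Sun/Mon  1800: Mon/Tue  1801: Tue/Wed  1802: Wed/Thu  1803: Thu/Fri  1804: Fri/Sun ✓  1805: Sun/Mon  1806: Mon/Tue  1807: Tue/Wed  1808: Wed/Fri  1809: Fri/Sat  1810: Sat/Sun  1811: Sun/Mon  1812: Mon/Wed  …(42 more)…  1855: Sat/Sun  1856: Sun/Tue  1857: Tue/Wed  1858: Wed/Thu  1859: Thu/Fri  1860: Fri/Sun ✓  1861: Sun/Mon  1862: Mon/Tue  1863: Tue/Wed  1864: Wed/Fri  1865: Fri/Sat  1866: Sat/Sun  1867: Sun/Mon  1868: Mon/Wed
Both conditions hold in: 1804, 1832, 1860 — 3.

3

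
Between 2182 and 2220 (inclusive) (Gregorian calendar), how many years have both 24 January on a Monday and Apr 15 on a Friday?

4

Check each year's weekday for 24 January and Apr 15:
  2182: Thu/Mon  2183: Fri/Tue  2184: Sat/Thu  2185: Mon/Fri ✓  2186: Tue/Sat  2187: Wed/Sun  2188: Thu/Tue  2189: Sat/Wed  2190: Sun/Thu  2191: Mon/Fri ✓  2192: Tue/Sun  2193: Thu/Mon  2194: Fri/Tue  2195: Sat/Wed  …(11 more)…  2207: Sat/Wed  2208: Sun/Fri  2209: Tue/Sat  2210: Wed/Sun  2211: Thu/Mon  2212: Fri/Wed  2213: Sun/Thu  2214: Mon/Fri ✓  2215: Tue/Sat  2216: Wed/Mon  2217: Fri/Tue  2218: Sat/Wed  2219: Sun/Thu  2220: Mon/Sat
Both conditions hold in: 2185, 2191, 2203, 2214 — 4.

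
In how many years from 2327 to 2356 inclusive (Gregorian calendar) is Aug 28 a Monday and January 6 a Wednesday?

Check each year's weekday for Aug 28 and January 6:
  2327: Sun/Thu  2328: Tue/Fri  2329: Wed/Sun  2330: Thu/Mon  2331: Fri/Tue  2332: Sun/Wed  2333: Mon/Fri  2334: Tue/Sat  2335: Wed/Sun  2336: Fri/Mon  2337: Sat/Wed  2338: Sun/Thu  2339: Mon/Fri  2340: Wed/Sat  2341: Thu/Mon  2342: Fri/Tue  2343: Sat/Wed  2344: Mon/Thu  2345: Tue/Sat  2346: Wed/Sun  2347: Thu/Mon  2348: Sat/Tue  2349: Sun/Thu  2350: Mon/Fri  2351: Tue/Sat  2352: Thu/Sun  2353: Fri/Tue  2354: Sat/Wed  2355: Sun/Thu  2356: Tue/Fri
Both conditions hold in: no year — 0.

0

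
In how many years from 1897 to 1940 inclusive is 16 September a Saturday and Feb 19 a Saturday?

1

Check each year's weekday for 16 September and Feb 19:
  1897: Thu/Fri  1898: Fri/Sat  1899: Sat/Sun  1900: Sun/Mon  1901: Mon/Tue  1902: Tue/Wed  1903: Wed/Thu  1904: Fri/Fri  1905: Sat/Sun  1906: Sun/Mon  1907: Mon/Tue  1908: Wed/Wed  1909: Thu/Fri  1910: Fri/Sat  …(16 more)…  1927: Fri/Sat  1928: Sun/Sun  1929: Mon/Tue  1930: Tue/Wed  1931: Wed/Thu  1932: Fri/Fri  1933: Sat/Sun  1934: Sun/Mon  1935: Mon/Tue  1936: Wed/Wed  1937: Thu/Fri  1938: Fri/Sat  1939: Sat/Sun  1940: Mon/Mon
Both conditions hold in: 1916 — 1.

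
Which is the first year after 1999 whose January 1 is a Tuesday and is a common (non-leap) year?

Jan 1 advances by 2 weekdays after a leap year and by 1 after a common year.
1999: Jan 1 is Friday.
2000: Saturday (leap)
2001: Monday
2002: Tuesday
2002 begins on a Tuesday and is a common year.

2002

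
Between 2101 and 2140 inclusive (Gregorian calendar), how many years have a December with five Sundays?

December has 31 days; it has five Sundays when Sunday falls among the first (month-length − 28) days — i.e. when December 1 is one of Sunday/Saturday/Friday.
December 1 by year: 2101:Thu 2102:Fri✓ 2103:Sat✓ 2104:Mon 2105:Tue 2106:Wed 2107:Thu 2108:Sat✓ 2109:Sun✓ 2110:Mon 2111:Tue 2112:Thu 2113:Fri✓ 2114:Sat✓ 2115:Sun✓ …(10 more)… 2126:Sun✓ 2127:Mon 2128:Wed 2129:Thu 2130:Fri✓ 2131:Sat✓ 2132:Mon 2133:Tue 2134:Wed 2135:Thu 2136:Sat✓ 2137:Sun✓ 2138:Mon 2139:Tue 2140:Thu
Years with five Sundays: 2102, 2103, 2108, 2109, 2113, 2114, 2115, 2119, 2120, 2124, 2125, 2126, 2130, 2131, 2136, 2137 → 16.

16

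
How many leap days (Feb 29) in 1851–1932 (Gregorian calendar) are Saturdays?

Leap years in 1851–1932: 20 of them.
Feb 29 weekday advances by 5 (mod 7) from one leap year to the next four years later (or differs when a century non-leap intervenes).
Leap-day weekdays: 1852:Sun 1856:Fri 1860:Wed 1864:Mon 1868:Sat✓ 1872:Thu 1876:Tue 1880:Sun 1884:Fri 1888:Wed 1892:Mon 1896:Sat✓ 1904:Mon 1908:Sat✓ 1912:Thu 1916:Tue 1920:Sun 1924:Fri 1928:Wed 1932:Mon
Saturday: 1868, 1896, 1908 → 3.

3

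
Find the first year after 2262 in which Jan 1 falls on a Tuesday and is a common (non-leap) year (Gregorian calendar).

Jan 1 advances by 2 weekdays after a leap year and by 1 after a common year.
2262: Jan 1 is Wednesday.
2263: Thursday
2264: Friday (leap)
2265: Sunday
2266: Monday
2267: Tuesday
2267 begins on a Tuesday and is a common year.

2267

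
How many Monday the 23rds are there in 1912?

Check the 23rd of each month of 1912: Jan 23: Tue, Feb 23: Fri, Mar 23: Sat, Apr 23: Tue, May 23: Thu, Jun 23: Sun, Jul 23: Tue, Aug 23: Fri, Sep 23: Mon, Oct 23: Wed, Nov 23: Sat, Dec 23: Mon.
Monday occurs in September, December — 2 months.

2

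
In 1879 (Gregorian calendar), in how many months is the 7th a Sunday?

2

Check the 7th of each month of 1879: Jan 7: Tue, Feb 7: Fri, Mar 7: Fri, Apr 7: Mon, May 7: Wed, Jun 7: Sat, Jul 7: Mon, Aug 7: Thu, Sep 7: Sun, Oct 7: Tue, Nov 7: Fri, Dec 7: Sun.
Sunday occurs in September, December — 2 months.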